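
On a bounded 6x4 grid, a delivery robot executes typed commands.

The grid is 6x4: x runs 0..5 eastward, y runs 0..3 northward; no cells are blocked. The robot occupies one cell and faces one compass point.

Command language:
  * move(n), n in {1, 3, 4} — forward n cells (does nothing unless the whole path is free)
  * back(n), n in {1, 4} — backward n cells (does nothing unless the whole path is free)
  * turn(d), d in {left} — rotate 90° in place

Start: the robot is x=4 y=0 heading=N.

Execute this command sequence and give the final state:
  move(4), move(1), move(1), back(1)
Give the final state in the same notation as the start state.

x=4 y=1 heading=N

t0: x=4 y=0 heading=N
step 1 (move(4)): x=4 y=0 heading=N
step 2 (move(1)): x=4 y=1 heading=N
step 3 (move(1)): x=4 y=2 heading=N
step 4 (back(1)): x=4 y=1 heading=N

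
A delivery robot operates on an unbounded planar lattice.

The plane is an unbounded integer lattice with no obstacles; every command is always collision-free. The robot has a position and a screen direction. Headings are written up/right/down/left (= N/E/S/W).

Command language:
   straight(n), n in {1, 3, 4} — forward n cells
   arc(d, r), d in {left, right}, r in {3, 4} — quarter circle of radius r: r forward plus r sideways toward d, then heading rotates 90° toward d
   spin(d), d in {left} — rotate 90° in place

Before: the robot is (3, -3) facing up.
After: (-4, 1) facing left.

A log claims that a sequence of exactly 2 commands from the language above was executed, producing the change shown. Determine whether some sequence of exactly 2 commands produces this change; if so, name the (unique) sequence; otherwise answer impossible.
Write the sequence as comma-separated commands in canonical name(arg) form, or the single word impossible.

key: order matters: swapping arc(left, 4) and straight(3) lands elsewhere
begin: (3, -3) facing up
t=1 arc(left, 4) ⇒ (-1, 1) facing left
t=2 straight(3) ⇒ (-4, 1) facing left
uniquely the one of 64 2-step routes that fits.

arc(left, 4), straight(3)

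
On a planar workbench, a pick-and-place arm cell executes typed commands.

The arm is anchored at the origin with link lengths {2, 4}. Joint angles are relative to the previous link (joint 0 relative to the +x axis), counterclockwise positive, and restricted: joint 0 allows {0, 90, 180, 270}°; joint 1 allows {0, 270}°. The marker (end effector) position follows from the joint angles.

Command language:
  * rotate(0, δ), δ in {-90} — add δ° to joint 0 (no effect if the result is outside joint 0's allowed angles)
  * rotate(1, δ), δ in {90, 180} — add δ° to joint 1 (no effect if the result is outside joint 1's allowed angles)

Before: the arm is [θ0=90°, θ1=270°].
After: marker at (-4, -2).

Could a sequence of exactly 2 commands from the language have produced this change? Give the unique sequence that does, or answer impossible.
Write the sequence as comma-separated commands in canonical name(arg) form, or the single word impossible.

initial: [θ0=90°, θ1=270°]
t=1 rotate(0, -90) ⇒ [θ0=0°, θ1=270°]
t=2 rotate(0, -90) ⇒ [θ0=270°, θ1=270°]
uniquely the one of 9 2-step routes that fits.

rotate(0, -90), rotate(0, -90)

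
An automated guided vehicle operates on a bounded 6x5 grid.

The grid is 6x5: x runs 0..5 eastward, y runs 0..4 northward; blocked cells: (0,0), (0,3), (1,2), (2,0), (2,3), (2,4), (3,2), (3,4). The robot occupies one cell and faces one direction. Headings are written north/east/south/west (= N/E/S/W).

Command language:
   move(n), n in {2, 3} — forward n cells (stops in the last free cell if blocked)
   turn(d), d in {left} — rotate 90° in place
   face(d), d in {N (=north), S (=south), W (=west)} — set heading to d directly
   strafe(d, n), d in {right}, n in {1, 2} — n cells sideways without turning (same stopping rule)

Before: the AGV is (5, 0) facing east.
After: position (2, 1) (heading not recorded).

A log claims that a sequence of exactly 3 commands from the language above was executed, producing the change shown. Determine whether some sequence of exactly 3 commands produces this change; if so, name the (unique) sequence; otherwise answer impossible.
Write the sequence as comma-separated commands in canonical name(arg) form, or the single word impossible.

key: running move(3) before face(W) would end elsewhere — order is forced
t0: (5, 0) facing east
t=1 face(W) ⇒ (5, 0) facing west
t=2 strafe(right, 1) ⇒ (5, 1) facing west
t=3 move(3) ⇒ (2, 1) facing west
uniquely the one of 512 3-step routes that fits.

face(W), strafe(right, 1), move(3)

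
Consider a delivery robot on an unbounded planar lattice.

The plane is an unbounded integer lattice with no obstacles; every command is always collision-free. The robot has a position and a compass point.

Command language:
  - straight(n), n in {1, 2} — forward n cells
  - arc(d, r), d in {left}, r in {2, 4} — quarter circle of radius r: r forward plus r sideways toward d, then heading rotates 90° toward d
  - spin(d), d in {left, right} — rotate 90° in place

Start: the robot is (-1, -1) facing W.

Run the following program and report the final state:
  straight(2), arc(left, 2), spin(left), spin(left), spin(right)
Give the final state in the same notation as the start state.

t0: (-1, -1) facing W
step 1 (straight(2)): (-3, -1) facing W
step 2 (arc(left, 2)): (-5, -3) facing S
step 3 (spin(left)): (-5, -3) facing E
step 4 (spin(left)): (-5, -3) facing N
step 5 (spin(right)): (-5, -3) facing E

(-5, -3) facing E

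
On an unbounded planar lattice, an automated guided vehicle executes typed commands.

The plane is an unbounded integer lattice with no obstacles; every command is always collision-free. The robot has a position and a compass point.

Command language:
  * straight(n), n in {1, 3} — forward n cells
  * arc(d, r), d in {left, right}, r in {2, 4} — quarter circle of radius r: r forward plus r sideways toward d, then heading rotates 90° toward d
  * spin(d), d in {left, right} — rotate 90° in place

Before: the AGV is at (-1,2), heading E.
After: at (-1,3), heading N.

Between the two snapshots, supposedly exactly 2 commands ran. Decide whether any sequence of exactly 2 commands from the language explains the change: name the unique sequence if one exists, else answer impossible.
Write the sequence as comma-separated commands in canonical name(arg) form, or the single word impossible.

key: position moved to (-1,3) AND the heading swung to N — translation plus rotation needed
initial: at (-1,2), heading E
[1] after spin(left): at (-1,2), heading N
[2] after straight(1): at (-1,3), heading N
uniquely the one of 64 2-step routes that fits.

spin(left), straight(1)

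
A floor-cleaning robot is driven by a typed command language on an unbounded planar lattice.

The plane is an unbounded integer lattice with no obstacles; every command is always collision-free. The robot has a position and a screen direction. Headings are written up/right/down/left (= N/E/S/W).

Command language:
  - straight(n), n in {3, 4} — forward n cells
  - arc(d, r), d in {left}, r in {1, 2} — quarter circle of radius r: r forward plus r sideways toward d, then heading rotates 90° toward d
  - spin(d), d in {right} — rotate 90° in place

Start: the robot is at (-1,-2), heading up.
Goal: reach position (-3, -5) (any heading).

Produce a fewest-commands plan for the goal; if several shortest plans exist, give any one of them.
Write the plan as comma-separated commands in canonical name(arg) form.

from: at (-1,-2), heading up
t=1 arc(left, 1) ⇒ at (-2,-1), heading left
t=2 arc(left, 1) ⇒ at (-3,-2), heading down
t=3 straight(3) ⇒ at (-3,-5), heading down
shorter routes all fall short; 3 is best.

arc(left, 1), arc(left, 1), straight(3)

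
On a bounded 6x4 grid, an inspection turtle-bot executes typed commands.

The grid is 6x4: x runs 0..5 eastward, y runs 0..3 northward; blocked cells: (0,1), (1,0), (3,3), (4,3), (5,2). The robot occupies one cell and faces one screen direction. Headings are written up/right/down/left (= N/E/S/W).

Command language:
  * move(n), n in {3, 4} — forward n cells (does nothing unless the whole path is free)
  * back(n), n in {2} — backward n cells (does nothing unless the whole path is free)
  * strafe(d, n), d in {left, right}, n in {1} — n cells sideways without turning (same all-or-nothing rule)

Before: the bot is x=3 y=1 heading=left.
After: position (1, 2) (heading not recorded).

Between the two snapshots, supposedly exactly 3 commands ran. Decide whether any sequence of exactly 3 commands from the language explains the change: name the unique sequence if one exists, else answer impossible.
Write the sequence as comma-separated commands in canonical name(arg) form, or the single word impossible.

key: running strafe(right, 1) before back(2) would end elsewhere — order is forced
from: x=3 y=1 heading=left
1. back(2) → x=5 y=1 heading=left
2. move(4) → x=1 y=1 heading=left
3. strafe(right, 1) → x=1 y=2 heading=left
no other 3-command option fits: unique.

back(2), move(4), strafe(right, 1)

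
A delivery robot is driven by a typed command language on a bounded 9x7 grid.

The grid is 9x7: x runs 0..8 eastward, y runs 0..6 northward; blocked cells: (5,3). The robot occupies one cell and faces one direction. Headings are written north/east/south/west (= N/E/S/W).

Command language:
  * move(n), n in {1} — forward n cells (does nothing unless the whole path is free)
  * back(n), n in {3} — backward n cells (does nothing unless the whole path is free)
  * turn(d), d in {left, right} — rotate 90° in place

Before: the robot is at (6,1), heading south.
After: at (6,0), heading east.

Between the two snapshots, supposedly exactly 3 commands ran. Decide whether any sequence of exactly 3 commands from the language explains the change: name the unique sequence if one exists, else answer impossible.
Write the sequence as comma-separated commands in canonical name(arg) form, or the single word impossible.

key: the second move(1) would leave the grid, so it does nothing
begin: at (6,1), heading south
step 1 (move(1)): at (6,0), heading south
step 2 (move(1)): at (6,0), heading south
step 3 (turn(left)): at (6,0), heading east
no other 3-command option fits: unique.

move(1), move(1), turn(left)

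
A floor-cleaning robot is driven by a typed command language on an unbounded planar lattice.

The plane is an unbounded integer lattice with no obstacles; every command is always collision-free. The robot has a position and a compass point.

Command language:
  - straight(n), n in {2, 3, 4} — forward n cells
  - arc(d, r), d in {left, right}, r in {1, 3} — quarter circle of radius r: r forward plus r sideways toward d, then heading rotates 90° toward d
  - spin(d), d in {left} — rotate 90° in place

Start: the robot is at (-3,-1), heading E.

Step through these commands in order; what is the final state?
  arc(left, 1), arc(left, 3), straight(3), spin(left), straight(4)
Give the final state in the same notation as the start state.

at (-8,-1), heading S

start: at (-3,-1), heading E
1. arc(left, 1) → at (-2,0), heading N
2. arc(left, 3) → at (-5,3), heading W
3. straight(3) → at (-8,3), heading W
4. spin(left) → at (-8,3), heading S
5. straight(4) → at (-8,-1), heading S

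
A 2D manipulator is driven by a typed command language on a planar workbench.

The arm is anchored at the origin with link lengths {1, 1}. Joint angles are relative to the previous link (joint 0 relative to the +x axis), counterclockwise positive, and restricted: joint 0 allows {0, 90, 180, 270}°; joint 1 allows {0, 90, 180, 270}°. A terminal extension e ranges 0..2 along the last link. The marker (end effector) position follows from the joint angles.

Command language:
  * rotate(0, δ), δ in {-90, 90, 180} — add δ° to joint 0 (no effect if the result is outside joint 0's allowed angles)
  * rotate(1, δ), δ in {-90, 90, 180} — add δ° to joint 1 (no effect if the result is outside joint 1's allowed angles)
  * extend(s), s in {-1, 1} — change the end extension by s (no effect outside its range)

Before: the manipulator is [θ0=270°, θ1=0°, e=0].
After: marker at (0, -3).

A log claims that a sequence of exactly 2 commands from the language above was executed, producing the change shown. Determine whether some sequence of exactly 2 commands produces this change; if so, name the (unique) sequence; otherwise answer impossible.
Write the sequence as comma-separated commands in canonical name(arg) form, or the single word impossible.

extend(-1), extend(1)

key: running extend(1) before extend(-1) would end elsewhere — order is forced
begin: [θ0=270°, θ1=0°, e=0]
1. extend(-1) → [θ0=270°, θ1=0°, e=0]
2. extend(1) → [θ0=270°, θ1=0°, e=1]
no other 2-command option fits: unique.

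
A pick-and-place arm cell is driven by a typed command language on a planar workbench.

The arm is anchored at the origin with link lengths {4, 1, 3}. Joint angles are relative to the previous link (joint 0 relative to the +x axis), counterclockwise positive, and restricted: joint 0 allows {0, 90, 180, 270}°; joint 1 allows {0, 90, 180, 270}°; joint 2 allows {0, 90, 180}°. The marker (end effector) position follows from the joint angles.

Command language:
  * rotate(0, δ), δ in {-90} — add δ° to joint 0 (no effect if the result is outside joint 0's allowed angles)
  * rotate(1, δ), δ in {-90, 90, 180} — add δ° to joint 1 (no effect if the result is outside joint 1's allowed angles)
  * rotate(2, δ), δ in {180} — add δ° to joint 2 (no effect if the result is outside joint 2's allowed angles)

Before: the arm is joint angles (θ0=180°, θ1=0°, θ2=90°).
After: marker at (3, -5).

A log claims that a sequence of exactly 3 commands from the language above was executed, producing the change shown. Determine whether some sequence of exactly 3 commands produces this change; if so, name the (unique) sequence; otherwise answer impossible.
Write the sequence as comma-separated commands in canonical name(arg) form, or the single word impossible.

start: joint angles (θ0=180°, θ1=0°, θ2=90°)
t=1 rotate(0, -90) ⇒ joint angles (θ0=90°, θ1=0°, θ2=90°)
t=2 rotate(0, -90) ⇒ joint angles (θ0=0°, θ1=0°, θ2=90°)
t=3 rotate(0, -90) ⇒ joint angles (θ0=270°, θ1=0°, θ2=90°)
no other 3-command option fits: unique.

rotate(0, -90), rotate(0, -90), rotate(0, -90)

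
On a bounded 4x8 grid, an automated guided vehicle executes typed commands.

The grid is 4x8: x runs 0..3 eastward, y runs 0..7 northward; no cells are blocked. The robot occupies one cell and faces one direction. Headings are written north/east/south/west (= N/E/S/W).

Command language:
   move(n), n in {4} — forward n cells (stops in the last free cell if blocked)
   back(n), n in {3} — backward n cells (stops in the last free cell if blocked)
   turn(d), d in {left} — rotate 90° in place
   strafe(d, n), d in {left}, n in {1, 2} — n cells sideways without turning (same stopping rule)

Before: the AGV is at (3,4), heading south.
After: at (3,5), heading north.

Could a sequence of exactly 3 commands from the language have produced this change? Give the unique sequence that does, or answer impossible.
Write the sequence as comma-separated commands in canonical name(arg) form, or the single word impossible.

turn(left), strafe(left, 1), turn(left)

key: cell and facing (now N) both changed — the 3 commands mix motion and turning
from: at (3,4), heading south
step 1 (turn(left)): at (3,4), heading east
step 2 (strafe(left, 1)): at (3,5), heading east
step 3 (turn(left)): at (3,5), heading north
no rival 3-sequence matches.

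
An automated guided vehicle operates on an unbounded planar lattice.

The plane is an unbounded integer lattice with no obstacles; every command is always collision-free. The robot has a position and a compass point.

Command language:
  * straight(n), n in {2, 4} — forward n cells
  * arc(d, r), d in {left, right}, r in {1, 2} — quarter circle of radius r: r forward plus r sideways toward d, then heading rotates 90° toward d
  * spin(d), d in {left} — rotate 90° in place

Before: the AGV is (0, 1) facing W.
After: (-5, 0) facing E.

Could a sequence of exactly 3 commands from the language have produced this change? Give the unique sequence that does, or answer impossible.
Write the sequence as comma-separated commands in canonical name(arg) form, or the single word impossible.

straight(4), arc(left, 1), spin(left)

key: position moved to (-5,0) AND the heading swung to E — translation plus rotation needed
start: (0, 1) facing W
[1] after straight(4): (-4, 1) facing W
[2] after arc(left, 1): (-5, 0) facing S
[3] after spin(left): (-5, 0) facing E
uniquely the one of 343 3-step routes that fits.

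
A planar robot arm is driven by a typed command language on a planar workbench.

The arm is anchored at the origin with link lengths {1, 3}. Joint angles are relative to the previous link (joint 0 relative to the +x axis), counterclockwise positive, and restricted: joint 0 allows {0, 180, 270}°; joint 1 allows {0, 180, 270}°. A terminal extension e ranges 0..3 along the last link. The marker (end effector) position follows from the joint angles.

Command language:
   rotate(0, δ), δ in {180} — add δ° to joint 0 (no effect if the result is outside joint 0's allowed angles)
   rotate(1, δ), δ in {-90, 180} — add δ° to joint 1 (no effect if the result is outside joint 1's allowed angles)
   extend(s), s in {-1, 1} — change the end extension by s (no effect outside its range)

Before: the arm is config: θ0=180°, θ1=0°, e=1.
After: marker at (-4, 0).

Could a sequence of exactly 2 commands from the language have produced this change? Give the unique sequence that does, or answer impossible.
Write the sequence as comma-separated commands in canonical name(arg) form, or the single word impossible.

extend(-1), extend(-1)

start: config: θ0=180°, θ1=0°, e=1
step 1 (extend(-1)): config: θ0=180°, θ1=0°, e=0
step 2 (extend(-1)): config: θ0=180°, θ1=0°, e=0
no rival 2-sequence matches.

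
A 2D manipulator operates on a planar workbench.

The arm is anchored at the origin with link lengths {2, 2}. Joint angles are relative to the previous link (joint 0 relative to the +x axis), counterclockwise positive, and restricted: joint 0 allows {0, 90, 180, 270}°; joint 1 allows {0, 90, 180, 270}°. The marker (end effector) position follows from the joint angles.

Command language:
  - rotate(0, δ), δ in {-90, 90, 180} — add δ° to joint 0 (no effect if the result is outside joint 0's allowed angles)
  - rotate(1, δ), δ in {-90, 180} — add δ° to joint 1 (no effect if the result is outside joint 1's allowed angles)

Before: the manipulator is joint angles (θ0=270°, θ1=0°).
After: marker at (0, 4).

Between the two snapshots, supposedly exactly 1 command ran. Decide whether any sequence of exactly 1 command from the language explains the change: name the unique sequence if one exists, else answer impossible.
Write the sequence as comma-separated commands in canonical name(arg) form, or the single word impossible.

rotate(0, 180)

t0: joint angles (θ0=270°, θ1=0°)
step 1 (rotate(0, 180)): joint angles (θ0=90°, θ1=0°)
uniquely the one of 5 1-step routes that fits.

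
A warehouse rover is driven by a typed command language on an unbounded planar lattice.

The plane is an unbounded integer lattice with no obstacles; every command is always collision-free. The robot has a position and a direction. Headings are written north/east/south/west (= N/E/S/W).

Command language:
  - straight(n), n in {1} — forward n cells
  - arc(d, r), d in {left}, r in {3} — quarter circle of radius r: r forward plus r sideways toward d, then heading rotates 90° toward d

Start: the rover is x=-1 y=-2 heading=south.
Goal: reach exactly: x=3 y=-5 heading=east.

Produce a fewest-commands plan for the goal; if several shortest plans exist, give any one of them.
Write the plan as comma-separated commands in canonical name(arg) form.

arc(left, 3), straight(1)

start: x=-1 y=-2 heading=south
t=1 arc(left, 3) ⇒ x=2 y=-5 heading=east
t=2 straight(1) ⇒ x=3 y=-5 heading=east
shorter routes all fall short; 2 is best.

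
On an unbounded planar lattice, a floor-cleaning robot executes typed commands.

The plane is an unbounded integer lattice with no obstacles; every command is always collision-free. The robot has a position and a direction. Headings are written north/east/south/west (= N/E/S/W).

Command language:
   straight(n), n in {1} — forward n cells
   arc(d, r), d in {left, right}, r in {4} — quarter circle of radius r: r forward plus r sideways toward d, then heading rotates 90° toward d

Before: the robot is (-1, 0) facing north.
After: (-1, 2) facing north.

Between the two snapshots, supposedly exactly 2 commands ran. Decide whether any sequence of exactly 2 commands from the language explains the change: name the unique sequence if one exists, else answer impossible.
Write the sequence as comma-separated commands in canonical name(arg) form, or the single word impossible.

key: heading stays N — no command in the sequence turns
start: (-1, 0) facing north
step 1 (straight(1)): (-1, 1) facing north
step 2 (straight(1)): (-1, 2) facing north
no rival 2-sequence matches.

straight(1), straight(1)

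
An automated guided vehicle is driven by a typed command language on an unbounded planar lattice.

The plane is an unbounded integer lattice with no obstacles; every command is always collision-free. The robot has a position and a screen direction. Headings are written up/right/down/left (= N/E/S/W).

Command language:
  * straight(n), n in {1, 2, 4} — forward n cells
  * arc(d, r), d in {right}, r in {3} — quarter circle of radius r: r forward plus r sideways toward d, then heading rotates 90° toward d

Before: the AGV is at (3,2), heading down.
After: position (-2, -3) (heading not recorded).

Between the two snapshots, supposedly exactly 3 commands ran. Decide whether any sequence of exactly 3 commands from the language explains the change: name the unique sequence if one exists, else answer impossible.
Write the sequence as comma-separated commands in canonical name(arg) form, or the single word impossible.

initial: at (3,2), heading down
[1] after straight(2): at (3,0), heading down
[2] after arc(right, 3): at (0,-3), heading left
[3] after straight(2): at (-2,-3), heading left
no other 3-command option fits: unique.

straight(2), arc(right, 3), straight(2)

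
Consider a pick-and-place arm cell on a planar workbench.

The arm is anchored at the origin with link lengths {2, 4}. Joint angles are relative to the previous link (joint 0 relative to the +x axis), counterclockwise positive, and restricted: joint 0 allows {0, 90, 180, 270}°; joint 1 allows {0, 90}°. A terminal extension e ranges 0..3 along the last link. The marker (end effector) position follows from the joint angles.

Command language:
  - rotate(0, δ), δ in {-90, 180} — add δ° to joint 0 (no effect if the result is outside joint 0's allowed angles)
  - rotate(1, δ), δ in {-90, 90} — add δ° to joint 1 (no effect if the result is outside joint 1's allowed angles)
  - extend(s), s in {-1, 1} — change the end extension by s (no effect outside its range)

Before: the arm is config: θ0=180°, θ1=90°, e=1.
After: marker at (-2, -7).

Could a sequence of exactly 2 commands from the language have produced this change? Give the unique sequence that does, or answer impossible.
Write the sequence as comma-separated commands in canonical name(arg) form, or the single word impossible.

extend(1), extend(1)

t0: config: θ0=180°, θ1=90°, e=1
[1] after extend(1): config: θ0=180°, θ1=90°, e=2
[2] after extend(1): config: θ0=180°, θ1=90°, e=3
no rival 2-sequence matches.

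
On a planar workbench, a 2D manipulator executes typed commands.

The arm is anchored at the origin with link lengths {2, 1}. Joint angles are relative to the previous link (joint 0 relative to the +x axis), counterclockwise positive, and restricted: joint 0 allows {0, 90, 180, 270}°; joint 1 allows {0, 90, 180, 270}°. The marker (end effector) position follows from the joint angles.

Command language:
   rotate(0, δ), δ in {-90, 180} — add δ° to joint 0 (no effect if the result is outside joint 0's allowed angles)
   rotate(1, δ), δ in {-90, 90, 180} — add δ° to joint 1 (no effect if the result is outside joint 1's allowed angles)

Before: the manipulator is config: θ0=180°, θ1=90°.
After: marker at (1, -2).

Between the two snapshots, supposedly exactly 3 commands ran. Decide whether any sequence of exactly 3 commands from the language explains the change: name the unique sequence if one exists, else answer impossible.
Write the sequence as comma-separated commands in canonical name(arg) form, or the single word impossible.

rotate(0, -90), rotate(0, -90), rotate(0, -90)

from: config: θ0=180°, θ1=90°
1. rotate(0, -90) → config: θ0=90°, θ1=90°
2. rotate(0, -90) → config: θ0=0°, θ1=90°
3. rotate(0, -90) → config: θ0=270°, θ1=90°
all 125 alternatives checked — unique.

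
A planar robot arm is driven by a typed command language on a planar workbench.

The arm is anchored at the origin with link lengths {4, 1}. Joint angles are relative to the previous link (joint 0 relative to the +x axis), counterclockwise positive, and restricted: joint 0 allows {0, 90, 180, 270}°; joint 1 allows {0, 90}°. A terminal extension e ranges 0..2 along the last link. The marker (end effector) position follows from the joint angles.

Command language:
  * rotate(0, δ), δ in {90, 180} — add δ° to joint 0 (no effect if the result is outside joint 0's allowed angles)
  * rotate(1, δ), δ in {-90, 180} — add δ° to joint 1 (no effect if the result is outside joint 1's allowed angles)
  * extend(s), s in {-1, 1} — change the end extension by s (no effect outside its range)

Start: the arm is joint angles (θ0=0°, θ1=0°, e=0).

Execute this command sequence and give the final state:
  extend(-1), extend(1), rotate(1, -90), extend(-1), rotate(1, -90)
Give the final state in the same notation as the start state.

joint angles (θ0=0°, θ1=0°, e=0)

t0: joint angles (θ0=0°, θ1=0°, e=0)
t=1 extend(-1) ⇒ joint angles (θ0=0°, θ1=0°, e=0)
t=2 extend(1) ⇒ joint angles (θ0=0°, θ1=0°, e=1)
t=3 rotate(1, -90) ⇒ joint angles (θ0=0°, θ1=0°, e=1)
t=4 extend(-1) ⇒ joint angles (θ0=0°, θ1=0°, e=0)
t=5 rotate(1, -90) ⇒ joint angles (θ0=0°, θ1=0°, e=0)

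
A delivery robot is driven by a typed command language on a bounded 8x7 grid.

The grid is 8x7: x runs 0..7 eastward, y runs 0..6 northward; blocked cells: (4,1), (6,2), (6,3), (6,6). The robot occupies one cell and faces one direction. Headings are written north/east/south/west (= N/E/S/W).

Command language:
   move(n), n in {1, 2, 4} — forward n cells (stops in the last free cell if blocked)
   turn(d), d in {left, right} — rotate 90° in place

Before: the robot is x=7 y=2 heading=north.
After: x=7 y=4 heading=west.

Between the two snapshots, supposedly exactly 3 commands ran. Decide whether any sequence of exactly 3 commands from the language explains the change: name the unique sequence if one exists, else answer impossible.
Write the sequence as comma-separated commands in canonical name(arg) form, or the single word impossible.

move(1), move(1), turn(left)

key: order matters: swapping move(1) and turn(left) lands elsewhere
from: x=7 y=2 heading=north
1. move(1) → x=7 y=3 heading=north
2. move(1) → x=7 y=4 heading=north
3. turn(left) → x=7 y=4 heading=west
all 125 alternatives checked — unique.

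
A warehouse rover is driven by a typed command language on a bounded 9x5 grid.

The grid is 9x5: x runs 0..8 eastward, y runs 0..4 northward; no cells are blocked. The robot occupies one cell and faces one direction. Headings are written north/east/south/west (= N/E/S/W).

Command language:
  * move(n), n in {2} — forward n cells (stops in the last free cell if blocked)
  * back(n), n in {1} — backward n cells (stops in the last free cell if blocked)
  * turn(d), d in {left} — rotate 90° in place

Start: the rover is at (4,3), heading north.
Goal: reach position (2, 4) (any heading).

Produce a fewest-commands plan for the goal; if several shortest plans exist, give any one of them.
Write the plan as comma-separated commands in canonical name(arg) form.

move(2), turn(left), move(2)

t0: at (4,3), heading north
1. move(2) → at (4,4), heading north
2. turn(left) → at (4,4), heading west
3. move(2) → at (2,4), heading west
minimal: 3 command(s), checked below 3.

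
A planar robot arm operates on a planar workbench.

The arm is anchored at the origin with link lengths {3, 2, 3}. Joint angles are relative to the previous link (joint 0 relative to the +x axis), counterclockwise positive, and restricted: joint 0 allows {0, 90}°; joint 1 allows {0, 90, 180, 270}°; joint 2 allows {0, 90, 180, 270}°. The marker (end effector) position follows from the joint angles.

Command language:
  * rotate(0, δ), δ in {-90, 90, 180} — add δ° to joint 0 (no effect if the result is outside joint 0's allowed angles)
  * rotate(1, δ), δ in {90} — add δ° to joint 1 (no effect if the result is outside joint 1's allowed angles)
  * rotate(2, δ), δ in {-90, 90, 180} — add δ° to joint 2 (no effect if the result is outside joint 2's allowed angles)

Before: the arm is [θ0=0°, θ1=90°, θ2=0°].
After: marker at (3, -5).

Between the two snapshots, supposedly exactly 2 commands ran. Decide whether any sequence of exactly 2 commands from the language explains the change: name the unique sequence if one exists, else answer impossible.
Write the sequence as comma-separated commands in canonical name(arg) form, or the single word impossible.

begin: [θ0=0°, θ1=90°, θ2=0°]
t=1 rotate(1, 90) ⇒ [θ0=0°, θ1=180°, θ2=0°]
t=2 rotate(1, 90) ⇒ [θ0=0°, θ1=270°, θ2=0°]
all 49 alternatives checked — unique.

rotate(1, 90), rotate(1, 90)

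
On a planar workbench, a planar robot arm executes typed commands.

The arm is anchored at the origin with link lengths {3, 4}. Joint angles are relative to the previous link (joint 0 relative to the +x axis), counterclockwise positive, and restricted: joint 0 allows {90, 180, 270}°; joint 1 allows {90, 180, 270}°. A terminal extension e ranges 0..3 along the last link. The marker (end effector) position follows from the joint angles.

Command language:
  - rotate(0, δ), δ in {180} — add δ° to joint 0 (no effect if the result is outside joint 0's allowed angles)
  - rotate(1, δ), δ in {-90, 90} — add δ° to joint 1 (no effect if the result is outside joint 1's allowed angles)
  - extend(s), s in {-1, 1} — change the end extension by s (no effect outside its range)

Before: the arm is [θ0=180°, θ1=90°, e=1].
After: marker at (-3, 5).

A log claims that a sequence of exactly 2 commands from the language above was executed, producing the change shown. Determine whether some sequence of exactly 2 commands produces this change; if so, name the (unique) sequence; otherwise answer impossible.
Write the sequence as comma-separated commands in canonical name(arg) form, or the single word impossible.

rotate(1, 90), rotate(1, 90)

start: [θ0=180°, θ1=90°, e=1]
t=1 rotate(1, 90) ⇒ [θ0=180°, θ1=180°, e=1]
t=2 rotate(1, 90) ⇒ [θ0=180°, θ1=270°, e=1]
no other 2-command option fits: unique.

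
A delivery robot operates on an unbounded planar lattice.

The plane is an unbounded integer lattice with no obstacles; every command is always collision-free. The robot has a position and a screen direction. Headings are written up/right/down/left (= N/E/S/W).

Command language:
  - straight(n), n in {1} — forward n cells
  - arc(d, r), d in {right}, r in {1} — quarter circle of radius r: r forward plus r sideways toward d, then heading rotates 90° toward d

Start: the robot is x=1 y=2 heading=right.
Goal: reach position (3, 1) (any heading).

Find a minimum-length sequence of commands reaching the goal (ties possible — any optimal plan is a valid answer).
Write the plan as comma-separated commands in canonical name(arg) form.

straight(1), arc(right, 1)

begin: x=1 y=2 heading=right
t=1 straight(1) ⇒ x=2 y=2 heading=right
t=2 arc(right, 1) ⇒ x=3 y=1 heading=down
no 1-step plan works, so 2 is optimal.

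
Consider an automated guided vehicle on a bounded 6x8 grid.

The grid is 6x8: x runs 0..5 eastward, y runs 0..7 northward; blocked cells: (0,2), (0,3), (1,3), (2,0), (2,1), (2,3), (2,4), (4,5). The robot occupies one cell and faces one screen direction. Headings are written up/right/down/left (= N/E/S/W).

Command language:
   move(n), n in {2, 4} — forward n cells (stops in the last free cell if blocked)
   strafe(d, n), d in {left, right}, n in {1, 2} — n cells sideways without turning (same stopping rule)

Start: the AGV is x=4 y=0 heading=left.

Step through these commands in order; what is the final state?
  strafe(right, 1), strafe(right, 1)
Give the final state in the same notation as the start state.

x=4 y=2 heading=left

begin: x=4 y=0 heading=left
1. strafe(right, 1) → x=4 y=1 heading=left
2. strafe(right, 1) → x=4 y=2 heading=left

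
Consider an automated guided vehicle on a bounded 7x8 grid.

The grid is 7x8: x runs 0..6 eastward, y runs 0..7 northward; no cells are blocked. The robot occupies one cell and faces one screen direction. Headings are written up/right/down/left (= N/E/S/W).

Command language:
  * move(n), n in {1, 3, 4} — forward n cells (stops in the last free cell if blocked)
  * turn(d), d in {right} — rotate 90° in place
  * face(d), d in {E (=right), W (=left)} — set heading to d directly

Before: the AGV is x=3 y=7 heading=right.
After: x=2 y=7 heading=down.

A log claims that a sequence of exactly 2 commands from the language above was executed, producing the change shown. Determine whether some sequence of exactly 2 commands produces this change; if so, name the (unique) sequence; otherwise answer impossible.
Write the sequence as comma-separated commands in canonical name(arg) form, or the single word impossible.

impossible

every 2-command combo misses the target.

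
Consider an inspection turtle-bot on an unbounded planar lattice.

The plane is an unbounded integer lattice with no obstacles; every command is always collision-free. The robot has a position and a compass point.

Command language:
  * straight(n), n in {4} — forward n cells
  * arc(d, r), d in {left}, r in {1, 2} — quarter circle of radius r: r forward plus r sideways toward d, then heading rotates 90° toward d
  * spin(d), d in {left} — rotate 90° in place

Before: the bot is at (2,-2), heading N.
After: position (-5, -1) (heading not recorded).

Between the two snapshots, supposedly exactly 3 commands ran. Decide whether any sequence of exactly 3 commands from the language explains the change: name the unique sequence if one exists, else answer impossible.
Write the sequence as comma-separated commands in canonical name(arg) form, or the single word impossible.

key: order matters: swapping arc(left, 2) and arc(left, 1) lands elsewhere
start: at (2,-2), heading N
t=1 arc(left, 2) ⇒ at (0,0), heading W
t=2 straight(4) ⇒ at (-4,0), heading W
t=3 arc(left, 1) ⇒ at (-5,-1), heading S
uniquely the one of 64 3-step routes that fits.

arc(left, 2), straight(4), arc(left, 1)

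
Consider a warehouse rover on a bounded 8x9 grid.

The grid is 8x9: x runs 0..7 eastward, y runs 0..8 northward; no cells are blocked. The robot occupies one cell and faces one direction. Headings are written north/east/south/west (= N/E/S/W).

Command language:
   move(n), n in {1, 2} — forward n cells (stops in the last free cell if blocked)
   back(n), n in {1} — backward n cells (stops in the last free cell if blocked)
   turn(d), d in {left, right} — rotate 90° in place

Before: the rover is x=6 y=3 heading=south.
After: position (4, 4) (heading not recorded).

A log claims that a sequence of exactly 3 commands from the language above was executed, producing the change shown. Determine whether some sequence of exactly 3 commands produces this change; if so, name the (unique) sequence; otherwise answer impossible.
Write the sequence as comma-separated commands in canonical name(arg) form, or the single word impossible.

key: order matters: swapping back(1) and move(2) lands elsewhere
from: x=6 y=3 heading=south
1. back(1) → x=6 y=4 heading=south
2. turn(right) → x=6 y=4 heading=west
3. move(2) → x=4 y=4 heading=west
no rival 3-sequence matches.

back(1), turn(right), move(2)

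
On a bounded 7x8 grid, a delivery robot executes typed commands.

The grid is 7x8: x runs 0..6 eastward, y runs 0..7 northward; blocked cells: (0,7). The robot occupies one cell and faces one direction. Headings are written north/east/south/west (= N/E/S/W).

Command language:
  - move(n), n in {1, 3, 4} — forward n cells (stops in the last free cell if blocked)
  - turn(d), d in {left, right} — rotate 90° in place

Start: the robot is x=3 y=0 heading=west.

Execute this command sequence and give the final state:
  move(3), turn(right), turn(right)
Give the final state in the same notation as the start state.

from: x=3 y=0 heading=west
step 1 (move(3)): x=0 y=0 heading=west
step 2 (turn(right)): x=0 y=0 heading=north
step 3 (turn(right)): x=0 y=0 heading=east

x=0 y=0 heading=east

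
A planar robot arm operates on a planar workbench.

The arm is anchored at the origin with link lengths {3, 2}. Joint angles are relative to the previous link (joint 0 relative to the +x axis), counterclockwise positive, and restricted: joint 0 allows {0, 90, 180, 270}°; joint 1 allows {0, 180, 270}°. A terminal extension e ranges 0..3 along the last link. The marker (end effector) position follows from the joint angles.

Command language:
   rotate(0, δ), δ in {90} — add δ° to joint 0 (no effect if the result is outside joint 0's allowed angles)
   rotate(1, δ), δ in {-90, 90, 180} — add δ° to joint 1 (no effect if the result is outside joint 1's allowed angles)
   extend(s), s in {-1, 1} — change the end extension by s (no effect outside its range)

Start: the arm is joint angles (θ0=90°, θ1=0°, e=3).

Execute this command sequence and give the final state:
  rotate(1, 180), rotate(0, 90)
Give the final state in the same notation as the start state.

joint angles (θ0=180°, θ1=180°, e=3)

from: joint angles (θ0=90°, θ1=0°, e=3)
t=1 rotate(1, 180) ⇒ joint angles (θ0=90°, θ1=180°, e=3)
t=2 rotate(0, 90) ⇒ joint angles (θ0=180°, θ1=180°, e=3)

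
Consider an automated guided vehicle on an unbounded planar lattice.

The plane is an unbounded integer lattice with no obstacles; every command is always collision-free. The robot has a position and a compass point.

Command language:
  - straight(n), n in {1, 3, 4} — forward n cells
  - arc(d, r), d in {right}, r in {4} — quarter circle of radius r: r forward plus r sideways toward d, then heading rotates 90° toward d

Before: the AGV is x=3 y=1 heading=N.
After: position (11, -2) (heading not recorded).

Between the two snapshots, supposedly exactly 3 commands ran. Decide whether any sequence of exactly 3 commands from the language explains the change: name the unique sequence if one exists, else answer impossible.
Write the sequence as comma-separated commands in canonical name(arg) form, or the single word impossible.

key: order matters: swapping arc(right, 4) and straight(3) lands elsewhere
begin: x=3 y=1 heading=N
[1] after arc(right, 4): x=7 y=5 heading=E
[2] after arc(right, 4): x=11 y=1 heading=S
[3] after straight(3): x=11 y=-2 heading=S
no rival 3-sequence matches.

arc(right, 4), arc(right, 4), straight(3)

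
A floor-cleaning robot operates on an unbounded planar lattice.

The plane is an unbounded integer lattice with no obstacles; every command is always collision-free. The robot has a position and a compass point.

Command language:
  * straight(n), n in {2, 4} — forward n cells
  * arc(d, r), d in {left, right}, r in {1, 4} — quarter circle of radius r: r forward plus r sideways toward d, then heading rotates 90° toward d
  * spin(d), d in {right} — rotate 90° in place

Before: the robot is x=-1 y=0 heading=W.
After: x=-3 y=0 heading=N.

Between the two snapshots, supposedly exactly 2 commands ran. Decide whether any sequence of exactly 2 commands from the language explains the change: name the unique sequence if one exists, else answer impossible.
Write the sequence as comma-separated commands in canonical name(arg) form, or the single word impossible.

straight(2), spin(right)

key: running spin(right) before straight(2) would end elsewhere — order is forced
from: x=-1 y=0 heading=W
t=1 straight(2) ⇒ x=-3 y=0 heading=W
t=2 spin(right) ⇒ x=-3 y=0 heading=N
uniquely the one of 49 2-step routes that fits.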